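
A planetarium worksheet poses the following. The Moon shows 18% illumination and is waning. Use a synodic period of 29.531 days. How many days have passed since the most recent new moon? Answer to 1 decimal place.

25.4 days

From f = (1 − cos θ)/2: cos θ = 1 − 2×0.18 = 0.640; arccos → 50.2°.
Since the Moon is past full (waning), take the reflex angle: θ = 360° − 50.2° = 309.8°.
At 360°/29.531 d per day, 309.8° corresponds to 25.41 days.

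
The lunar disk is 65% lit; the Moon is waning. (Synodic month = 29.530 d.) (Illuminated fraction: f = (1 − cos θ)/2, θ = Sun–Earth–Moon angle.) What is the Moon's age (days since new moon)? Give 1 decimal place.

20.7 days

From f = (1 − cos θ)/2: cos θ = 1 − 2×0.65 = -0.300; arccos → 107.5°.
Since the Moon is past full (waning), take the reflex angle: θ = 360° − 107.5° = 252.5°.
Age = 29.530 × 252.5°/360° ≈ 20.72 days.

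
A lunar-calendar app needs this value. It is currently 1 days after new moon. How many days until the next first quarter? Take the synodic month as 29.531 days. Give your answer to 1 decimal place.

6.4 days

First quarter is 0.25 of the way through the cycle: age 0.25 × 29.531 = 7.383 d.
So 6.383 days remain (7.383 − 1).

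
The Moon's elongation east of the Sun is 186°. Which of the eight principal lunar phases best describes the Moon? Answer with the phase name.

full moon

The full moon sector spans roughly 158°–202°; 186° falls inside it.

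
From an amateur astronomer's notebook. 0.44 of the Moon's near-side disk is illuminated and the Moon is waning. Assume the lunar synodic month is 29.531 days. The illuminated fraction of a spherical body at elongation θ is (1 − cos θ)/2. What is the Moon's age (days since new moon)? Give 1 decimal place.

22.7 days

From f = (1 − cos θ)/2: cos θ = 1 − 2×0.44 = 0.120; arccos → 83.1°.
Waning ⇒ past full, so θ = 360° − 83.1° = 276.9°.
Age = 29.531 × 276.9°/360° ≈ 22.71 days.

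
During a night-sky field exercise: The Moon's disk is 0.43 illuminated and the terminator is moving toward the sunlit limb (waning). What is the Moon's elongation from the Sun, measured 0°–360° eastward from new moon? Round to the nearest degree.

278°

Invert f = (1 − cos θ)/2 to get cos θ = 1 − 2(0.43) = 0.140, hence θ₀ = arccos 0.140 = 82.0°.
Since the Moon is past full (waning), take the reflex angle: θ = 360° − 82.0° = 278.0°.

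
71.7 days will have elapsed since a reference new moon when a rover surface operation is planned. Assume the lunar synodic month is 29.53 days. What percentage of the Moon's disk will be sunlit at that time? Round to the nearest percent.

Reduce mod P: 71.7 − 2×29.53 = 12.64 d into the current lunation.
The Moon has covered 12.64/29.53 of its cycle, so θ ≈ 360° × 12.64/29.53 = 154.1°.
Illuminated fraction = (1 − cos 154.1°)/2 = (1 − (-0.900))/2 ≈ 0.950, so 95%.

95%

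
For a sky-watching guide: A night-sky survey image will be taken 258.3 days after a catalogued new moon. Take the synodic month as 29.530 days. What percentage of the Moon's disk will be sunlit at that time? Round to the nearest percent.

258.3 d spans 8 complete synodic months (8 × 29.530 = 236.24 d) plus 22.06 d.
Elongation θ = 360° × 22.06/29.530 ≈ 268.9°.
Illuminated fraction = (1 − cos 268.9°)/2 = (1 − (-0.019))/2 ≈ 0.509, so 51%.

51%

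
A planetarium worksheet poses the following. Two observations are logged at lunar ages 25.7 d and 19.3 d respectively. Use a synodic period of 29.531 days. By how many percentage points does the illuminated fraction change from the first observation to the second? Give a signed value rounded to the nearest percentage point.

+63 percentage points

θ₁ = 360° × 25.7/29.531 = 313.3°, f₁ = (1 − cos θ₁)/2 = 0.157.
θ₂ = 360° × 19.3/29.531 = 235.3°, f₂ = (1 − cos θ₂)/2 = 0.785.
Change = f₂ − f₁ = +0.628 → +63 percentage points.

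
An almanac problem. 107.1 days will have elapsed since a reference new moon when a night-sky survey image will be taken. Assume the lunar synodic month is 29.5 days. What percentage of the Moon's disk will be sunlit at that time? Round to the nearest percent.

Reduce mod P: 107.1 − 3×29.5 = 18.60 d into the current lunation.
The Moon has covered 18.60/29.5 of its cycle, so θ ≈ 360° × 18.60/29.5 = 227.0°.
Illuminated fraction = (1 − cos 227.0°)/2 = (1 − (-0.682))/2 ≈ 0.841, so 84%.

84%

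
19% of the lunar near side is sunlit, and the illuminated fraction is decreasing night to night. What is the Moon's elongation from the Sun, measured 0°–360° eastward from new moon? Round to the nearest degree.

308°

cos θ = 1 − 2f = 0.620, giving a principal value of 51.7°.
Waning ⇒ past full, so θ = 360° − 51.7° = 308.3°.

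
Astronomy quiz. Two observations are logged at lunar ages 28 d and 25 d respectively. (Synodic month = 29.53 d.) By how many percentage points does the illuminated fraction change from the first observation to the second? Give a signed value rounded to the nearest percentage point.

+19 percentage points

θ₁ = 360° × 28/29.53 = 341.3°, f₁ = (1 − cos θ₁)/2 = 0.026.
θ₂ = 360° × 25/29.53 = 304.8°, f₂ = (1 − cos θ₂)/2 = 0.215.
Change = f₂ − f₁ = +0.189 → +19 percentage points.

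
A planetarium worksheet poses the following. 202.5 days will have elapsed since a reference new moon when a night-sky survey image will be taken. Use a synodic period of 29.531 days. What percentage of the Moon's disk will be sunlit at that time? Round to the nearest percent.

202.5 d spans 6 complete synodic months (6 × 29.531 = 177.19 d) plus 25.31 d.
Elongation θ = 360° × 25.31/29.531 ≈ 308.6°.
With cos θ = 0.624, the lit fraction is (1 − 0.624)/2 ≈ 0.188, so 19%.

19%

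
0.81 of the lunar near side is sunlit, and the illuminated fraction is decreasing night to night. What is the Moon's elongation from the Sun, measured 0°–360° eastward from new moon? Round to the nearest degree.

232°

From f = (1 − cos θ)/2: cos θ = 1 − 2×0.81 = -0.620; arccos → 128.3°.
Waning ⇒ past full, so θ = 360° − 128.3° = 231.7°.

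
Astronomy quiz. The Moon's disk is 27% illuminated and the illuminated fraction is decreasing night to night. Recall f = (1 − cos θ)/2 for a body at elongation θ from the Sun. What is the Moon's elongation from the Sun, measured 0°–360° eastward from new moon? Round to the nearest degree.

cos θ = 1 − 2f = 0.460, giving a principal value of 62.6°.
Waning ⇒ past full, so θ = 360° − 62.6° = 297.4°.

297°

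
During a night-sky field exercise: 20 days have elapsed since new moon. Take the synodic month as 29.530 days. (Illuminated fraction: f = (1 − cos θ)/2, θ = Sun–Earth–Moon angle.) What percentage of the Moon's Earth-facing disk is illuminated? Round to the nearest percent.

Phase angle: θ = 360°·(20 d)/(29.530 d) = 243.8°.
With cos θ = (-0.441), the lit fraction is (1 − (-0.441))/2 ≈ 0.721, so 72%.

72%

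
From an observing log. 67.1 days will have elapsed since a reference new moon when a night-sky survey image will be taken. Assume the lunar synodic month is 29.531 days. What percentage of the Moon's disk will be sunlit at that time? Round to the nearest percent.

67.1/29.531 = 2.272 lunations, so 2 complete cycles and 8.04 d into the next.
Phase angle: θ = 360°·(8.04 d)/(29.531 d) = 98.0°.
cos 98.0° = (-0.139), so f = (1 − (-0.139))/2 = 0.569, so 57%.

57%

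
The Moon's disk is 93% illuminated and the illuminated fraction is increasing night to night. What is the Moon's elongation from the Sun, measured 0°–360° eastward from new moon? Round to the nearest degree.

149°

cos θ = 1 − 2f = -0.860, giving a principal value of 149.3°.
Before full moon the principal value applies: θ = 149.3°.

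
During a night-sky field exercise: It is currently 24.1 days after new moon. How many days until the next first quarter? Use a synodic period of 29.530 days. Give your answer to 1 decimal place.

12.8 days

First quarter occurs at elongation 90°, i.e. at age 29.530 × 90/360 = 7.383 d.
Already past this cycle's first quarter; the next is at 7.383 + 29.530 = 36.913 d, so 36.913 − 24.1 = 12.812 days.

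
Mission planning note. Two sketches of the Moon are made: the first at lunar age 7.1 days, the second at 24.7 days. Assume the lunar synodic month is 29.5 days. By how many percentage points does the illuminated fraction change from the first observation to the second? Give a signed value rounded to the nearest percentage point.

-23 percentage points

First observation: θ = 360°·7.1/29.5 = 86.6°, so f = 0.471.
Second observation: θ = 301.4°, f = 0.239.
Δf = 0.239 − 0.471 = -0.231, i.e. -23 pp.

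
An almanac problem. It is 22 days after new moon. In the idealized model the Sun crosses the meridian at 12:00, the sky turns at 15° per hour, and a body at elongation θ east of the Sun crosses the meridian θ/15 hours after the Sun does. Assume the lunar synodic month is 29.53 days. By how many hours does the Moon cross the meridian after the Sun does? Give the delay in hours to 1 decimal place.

Phase angle: θ = 360°·(22 d)/(29.53 d) = 268.2°.
The Moon trails the Sun by θ/15 = 268.2/15 ≈ 17.88 hours.
So the Moon crosses the meridian 17.88 h after the Sun.

17.9 h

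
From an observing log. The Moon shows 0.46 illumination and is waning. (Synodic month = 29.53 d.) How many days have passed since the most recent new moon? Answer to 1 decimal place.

Invert f = (1 − cos θ)/2 to get cos θ = 1 − 2(0.46) = 0.080, hence θ₀ = arccos 0.080 = 85.4°.
Waning ⇒ past full, so θ = 360° − 85.4° = 274.6°.
Age = 29.53 × 274.6°/360° ≈ 22.52 days.

22.5 days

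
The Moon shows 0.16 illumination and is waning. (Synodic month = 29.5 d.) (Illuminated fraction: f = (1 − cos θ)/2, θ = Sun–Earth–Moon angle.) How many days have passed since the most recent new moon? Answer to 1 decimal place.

25.6 days

cos θ = 1 − 2f = 0.680, giving a principal value of 47.2°.
Waning ⇒ past full, so θ = 360° − 47.2° = 312.8°.
At 360°/29.5 d per day, 312.8° corresponds to 25.64 days.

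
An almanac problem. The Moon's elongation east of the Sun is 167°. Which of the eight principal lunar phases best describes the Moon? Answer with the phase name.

full moon

167° lies in the full moon sector of the 8-phase cycle.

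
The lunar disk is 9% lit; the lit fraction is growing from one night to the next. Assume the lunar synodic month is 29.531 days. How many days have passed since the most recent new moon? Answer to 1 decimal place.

2.9 days

From f = (1 − cos θ)/2: cos θ = 1 − 2×0.09 = 0.820; arccos → 34.9°.
Before full moon the principal value applies: θ = 34.9°.
That fraction of the synodic month is 34.9/360 × 29.531 d ≈ 2.86 d.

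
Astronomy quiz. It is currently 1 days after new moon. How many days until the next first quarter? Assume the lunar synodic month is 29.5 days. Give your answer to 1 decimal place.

6.4 days

First quarter occurs at elongation 90°, i.e. at age 29.5 × 90/360 = 7.375 d.
So 6.375 days remain (7.375 − 1).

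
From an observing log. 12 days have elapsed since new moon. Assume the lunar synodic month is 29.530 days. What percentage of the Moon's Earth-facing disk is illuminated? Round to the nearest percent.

Elongation θ = 360° × 12/29.530 ≈ 146.3°.
With cos θ = (-0.832), the lit fraction is (1 − (-0.832))/2 ≈ 0.916, so 92%.

92%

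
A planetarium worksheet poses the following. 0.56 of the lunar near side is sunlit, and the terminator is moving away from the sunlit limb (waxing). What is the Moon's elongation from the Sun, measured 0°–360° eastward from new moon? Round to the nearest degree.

From f = (1 − cos θ)/2: cos θ = 1 − 2×0.56 = -0.120; arccos → 96.9°.
Before full moon the principal value applies: θ = 96.9°.

97°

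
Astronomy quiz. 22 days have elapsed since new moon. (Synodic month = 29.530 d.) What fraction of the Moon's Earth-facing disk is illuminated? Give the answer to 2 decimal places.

The Moon has covered 22/29.530 of its cycle, so θ ≈ 360° × 22/29.530 = 268.2°.
With cos θ = (-0.031), the lit fraction is (1 − (-0.031))/2 ≈ 0.516.

0.52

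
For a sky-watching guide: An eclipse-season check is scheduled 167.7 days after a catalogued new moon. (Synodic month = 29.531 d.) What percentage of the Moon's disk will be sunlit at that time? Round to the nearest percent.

167.7 d spans 5 complete synodic months (5 × 29.531 = 147.66 d) plus 20.04 d.
The Moon has covered 20.04/29.531 of its cycle, so θ ≈ 360° × 20.04/29.531 = 244.4°.
With cos θ = (-0.433), the lit fraction is (1 − (-0.433))/2 ≈ 0.716, so 72%.

72%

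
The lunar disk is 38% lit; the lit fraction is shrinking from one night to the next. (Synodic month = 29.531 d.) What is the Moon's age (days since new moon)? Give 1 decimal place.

23.3 days

Invert f = (1 − cos θ)/2 to get cos θ = 1 − 2(0.38) = 0.240, hence θ₀ = arccos 0.240 = 76.1°.
A waning Moon lies in 180°–360°, so θ = 360° − 76.1° = 283.9°.
Age = 29.531 × 283.9°/360° ≈ 23.29 days.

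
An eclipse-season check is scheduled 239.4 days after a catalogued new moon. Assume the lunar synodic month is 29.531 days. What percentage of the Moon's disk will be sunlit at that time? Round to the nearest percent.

11%

239.4 d spans 8 complete synodic months (8 × 29.531 = 236.25 d) plus 3.15 d.
The Moon has covered 3.15/29.531 of its cycle, so θ ≈ 360° × 3.15/29.531 = 38.4°.
Illuminated fraction = (1 − cos 38.4°)/2 = (1 − 0.783)/2 ≈ 0.108, so 11%.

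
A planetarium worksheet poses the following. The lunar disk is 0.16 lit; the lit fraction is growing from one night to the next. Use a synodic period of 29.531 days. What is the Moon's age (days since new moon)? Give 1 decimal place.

Invert f = (1 − cos θ)/2 to get cos θ = 1 − 2(0.16) = 0.680, hence θ₀ = arccos 0.680 = 47.2°.
Waxing ⇒ before full, so θ = 47.2°.
Age = 29.531 × 47.2°/360° ≈ 3.87 days.

3.9 days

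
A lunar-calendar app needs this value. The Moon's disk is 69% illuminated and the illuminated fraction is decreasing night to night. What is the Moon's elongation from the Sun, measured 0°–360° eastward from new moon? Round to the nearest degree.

cos θ = 1 − 2f = -0.380, giving a principal value of 112.3°.
Since the Moon is past full (waning), take the reflex angle: θ = 360° − 112.3° = 247.7°.

248°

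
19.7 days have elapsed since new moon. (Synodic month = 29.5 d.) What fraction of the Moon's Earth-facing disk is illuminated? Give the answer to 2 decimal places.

Phase angle: θ = 360°·(19.7 d)/(29.5 d) = 240.4°.
cos 240.4° = (-0.494), so f = (1 − (-0.494))/2 = 0.747.

0.75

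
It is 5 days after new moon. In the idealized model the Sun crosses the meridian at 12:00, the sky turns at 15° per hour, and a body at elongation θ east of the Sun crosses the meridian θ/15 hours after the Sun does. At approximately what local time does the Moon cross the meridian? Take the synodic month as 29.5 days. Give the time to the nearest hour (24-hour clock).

16:00

Phase angle: θ = 360°·(5 d)/(29.5 d) = 61.0°.
Delay after the Sun = 61.0° / (15°/h) ≈ 4.07 h.
12:00 + 4.07 h ≈ 16:04 → 16:00 to the nearest hour.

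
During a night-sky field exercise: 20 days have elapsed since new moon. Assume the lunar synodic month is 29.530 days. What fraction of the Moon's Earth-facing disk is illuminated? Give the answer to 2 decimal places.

0.72

Phase angle: θ = 360°·(20 d)/(29.530 d) = 243.8°.
Illuminated fraction = (1 − cos 243.8°)/2 = (1 − (-0.441))/2 ≈ 0.721.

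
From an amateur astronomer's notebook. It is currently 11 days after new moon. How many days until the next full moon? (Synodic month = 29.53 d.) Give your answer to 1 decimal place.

3.8 days

Full moon occurs at elongation 180°, i.e. at age 29.53 × 180/360 = 14.765 d.
So 3.765 days remain (14.765 − 11).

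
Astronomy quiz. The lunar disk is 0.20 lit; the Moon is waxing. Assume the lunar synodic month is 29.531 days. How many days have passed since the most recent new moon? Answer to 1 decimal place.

4.4 days

Invert f = (1 − cos θ)/2 to get cos θ = 1 − 2(0.20) = 0.600, hence θ₀ = arccos 0.600 = 53.1°.
Before full moon the principal value applies: θ = 53.1°.
Age = 29.531 × 53.1°/360° ≈ 4.36 days.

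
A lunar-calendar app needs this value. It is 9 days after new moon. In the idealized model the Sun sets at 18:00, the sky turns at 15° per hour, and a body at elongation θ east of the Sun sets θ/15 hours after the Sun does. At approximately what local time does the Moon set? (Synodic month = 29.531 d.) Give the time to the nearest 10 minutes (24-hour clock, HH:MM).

01:20

The Moon has covered 9/29.531 of its cycle, so θ ≈ 360° × 9/29.531 = 109.7°.
The Moon trails the Sun by θ/15 = 109.7/15 ≈ 7.31 hours.
18:00 + 7.314 h ≈ 01:19 → 01:20 to the nearest ten minutes.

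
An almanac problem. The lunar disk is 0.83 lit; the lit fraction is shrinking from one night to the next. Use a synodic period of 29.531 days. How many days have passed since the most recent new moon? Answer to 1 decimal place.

18.8 days

Invert f = (1 − cos θ)/2 to get cos θ = 1 − 2(0.83) = -0.660, hence θ₀ = arccos -0.660 = 131.3°.
Waning ⇒ past full, so θ = 360° − 131.3° = 228.7°.
Age = 29.531 × 228.7°/360° ≈ 18.76 days.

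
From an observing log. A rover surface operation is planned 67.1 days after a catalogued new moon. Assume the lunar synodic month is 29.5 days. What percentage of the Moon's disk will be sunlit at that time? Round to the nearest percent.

Reduce mod P: 67.1 − 2×29.5 = 8.10 d into the current lunation.
The Moon has covered 8.10/29.5 of its cycle, so θ ≈ 360° × 8.10/29.5 = 98.8°.
Illuminated fraction = (1 − cos 98.8°)/2 = (1 − (-0.154))/2 ≈ 0.577, so 58%.

58%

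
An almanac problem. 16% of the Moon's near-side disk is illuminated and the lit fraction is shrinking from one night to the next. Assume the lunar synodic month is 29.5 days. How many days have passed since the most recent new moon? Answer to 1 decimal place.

cos θ = 1 − 2f = 0.680, giving a principal value of 47.2°.
Since the Moon is past full (waning), take the reflex angle: θ = 360° − 47.2° = 312.8°.
At 360°/29.5 d per day, 312.8° corresponds to 25.64 days.

25.6 days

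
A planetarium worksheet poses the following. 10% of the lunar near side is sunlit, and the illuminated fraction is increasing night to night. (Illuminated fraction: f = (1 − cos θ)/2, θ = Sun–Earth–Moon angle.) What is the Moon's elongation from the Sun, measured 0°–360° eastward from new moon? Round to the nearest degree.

cos θ = 1 − 2f = 0.800, giving a principal value of 36.9°.
The Moon is waxing (0°–180°), so θ = 36.9° directly.

37°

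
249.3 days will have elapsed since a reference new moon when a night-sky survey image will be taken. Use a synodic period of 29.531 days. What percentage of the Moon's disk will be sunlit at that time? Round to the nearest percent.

97%

249.3 d spans 8 complete synodic months (8 × 29.531 = 236.25 d) plus 13.05 d.
The Moon has covered 13.05/29.531 of its cycle, so θ ≈ 360° × 13.05/29.531 = 159.1°.
With cos θ = (-0.934), the lit fraction is (1 − (-0.934))/2 ≈ 0.967, so 97%.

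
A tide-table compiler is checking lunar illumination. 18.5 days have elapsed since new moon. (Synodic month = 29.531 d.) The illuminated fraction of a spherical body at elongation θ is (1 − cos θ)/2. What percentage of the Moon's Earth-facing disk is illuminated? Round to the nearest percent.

85%

The Moon has covered 18.5/29.531 of its cycle, so θ ≈ 360° × 18.5/29.531 = 225.5°.
cos 225.5° = (-0.701), so f = (1 − (-0.701))/2 = 0.850, so 85%.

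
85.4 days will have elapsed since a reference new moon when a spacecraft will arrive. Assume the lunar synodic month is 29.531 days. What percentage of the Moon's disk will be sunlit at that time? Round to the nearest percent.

11%

Reduce mod P: 85.4 − 2×29.531 = 26.34 d into the current lunation.
The Moon has covered 26.34/29.531 of its cycle, so θ ≈ 360° × 26.34/29.531 = 321.1°.
With cos θ = 0.778, the lit fraction is (1 − 0.778)/2 ≈ 0.111, so 11%.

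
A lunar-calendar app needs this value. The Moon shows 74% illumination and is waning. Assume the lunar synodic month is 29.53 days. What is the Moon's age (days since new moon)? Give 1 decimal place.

cos θ = 1 − 2f = -0.480, giving a principal value of 118.7°.
A waning Moon lies in 180°–360°, so θ = 360° − 118.7° = 241.3°.
Age = 29.53 × 241.3°/360° ≈ 19.79 days.

19.8 days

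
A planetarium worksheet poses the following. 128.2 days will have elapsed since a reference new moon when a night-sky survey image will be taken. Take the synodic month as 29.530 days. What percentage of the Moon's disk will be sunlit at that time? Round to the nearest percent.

77%

128.2/29.530 = 4.341 lunations, so 4 complete cycles and 10.08 d into the next.
Phase angle: θ = 360°·(10.08 d)/(29.530 d) = 122.9°.
cos 122.9° = (-0.543), so f = (1 − (-0.543))/2 = 0.771, so 77%.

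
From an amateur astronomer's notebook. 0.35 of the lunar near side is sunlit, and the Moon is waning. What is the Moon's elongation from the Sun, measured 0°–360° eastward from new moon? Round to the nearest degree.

287°

cos θ = 1 − 2f = 0.300, giving a principal value of 72.5°.
A waning Moon lies in 180°–360°, so θ = 360° − 72.5° = 287.5°.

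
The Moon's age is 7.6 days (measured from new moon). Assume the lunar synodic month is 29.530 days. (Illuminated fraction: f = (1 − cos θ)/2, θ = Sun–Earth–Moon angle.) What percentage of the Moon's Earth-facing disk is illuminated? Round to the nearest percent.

52%

Elongation θ = 360° × 7.6/29.530 ≈ 92.7°.
cos 92.7° = (-0.046), so f = (1 − (-0.046))/2 = 0.523, so 52%.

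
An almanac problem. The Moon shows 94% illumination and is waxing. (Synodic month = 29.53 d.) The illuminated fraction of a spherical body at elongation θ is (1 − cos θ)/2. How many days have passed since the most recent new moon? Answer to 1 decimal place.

From f = (1 − cos θ)/2: cos θ = 1 − 2×0.94 = -0.880; arccos → 151.6°.
Waxing ⇒ before full, so θ = 151.6°.
That fraction of the synodic month is 151.6/360 × 29.53 d ≈ 12.44 d.

12.4 days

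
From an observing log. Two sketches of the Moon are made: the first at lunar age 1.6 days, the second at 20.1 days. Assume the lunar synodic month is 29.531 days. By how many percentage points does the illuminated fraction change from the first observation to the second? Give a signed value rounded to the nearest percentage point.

+68 percentage points

First observation: θ = 360°·1.6/29.531 = 19.5°, so f = 0.029.
Second observation: θ = 245.0°, f = 0.711.
Δf = 0.711 − 0.029 = +0.682, i.e. +68 pp.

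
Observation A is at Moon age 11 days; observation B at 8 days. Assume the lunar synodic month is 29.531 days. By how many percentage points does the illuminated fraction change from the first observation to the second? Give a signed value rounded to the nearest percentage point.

First observation: θ = 360°·11/29.531 = 134.1°, so f = 0.848.
Second observation: θ = 97.5°, f = 0.565.
Δf = 0.565 − 0.848 = -0.282, i.e. -28 pp.

-28 percentage points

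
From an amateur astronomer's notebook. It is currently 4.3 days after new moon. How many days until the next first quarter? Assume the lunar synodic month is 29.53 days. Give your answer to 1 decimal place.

First quarter occurs at elongation 90°, i.e. at age 29.53 × 90/360 = 7.383 d.
So 3.083 days remain (7.383 − 4.3).

3.1 days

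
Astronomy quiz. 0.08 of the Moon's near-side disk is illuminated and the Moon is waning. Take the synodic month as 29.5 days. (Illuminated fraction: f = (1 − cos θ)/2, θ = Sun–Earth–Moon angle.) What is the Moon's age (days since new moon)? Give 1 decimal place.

Invert f = (1 − cos θ)/2 to get cos θ = 1 − 2(0.08) = 0.840, hence θ₀ = arccos 0.840 = 32.9°.
Waning ⇒ past full, so θ = 360° − 32.9° = 327.1°.
That fraction of the synodic month is 327.1/360 × 29.5 d ≈ 26.81 d.

26.8 days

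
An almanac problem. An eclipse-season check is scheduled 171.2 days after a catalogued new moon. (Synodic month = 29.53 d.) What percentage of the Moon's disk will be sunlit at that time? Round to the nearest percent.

35%

171.2/29.53 = 5.797 lunations, so 5 complete cycles and 23.55 d into the next.
Elongation θ = 360° × 23.55/29.53 ≈ 287.1°.
With cos θ = 0.294, the lit fraction is (1 − 0.294)/2 ≈ 0.353, so 35%.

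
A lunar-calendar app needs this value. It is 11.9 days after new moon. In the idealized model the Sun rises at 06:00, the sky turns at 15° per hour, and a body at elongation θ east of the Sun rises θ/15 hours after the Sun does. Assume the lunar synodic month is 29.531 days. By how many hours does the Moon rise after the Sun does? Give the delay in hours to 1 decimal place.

9.7 h

Elongation θ = 360° × 11.9/29.531 ≈ 145.1°.
At 15° of sky rotation per hour, 145.1° corresponds to a 9.67 h lag.
So the Moon rises 9.67 h after the Sun.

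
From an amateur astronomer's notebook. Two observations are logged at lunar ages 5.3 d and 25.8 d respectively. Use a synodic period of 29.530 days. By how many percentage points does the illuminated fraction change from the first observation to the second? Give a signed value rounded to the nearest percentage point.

First observation: θ = 360°·5.3/29.530 = 64.6°, so f = 0.286.
Second observation: θ = 314.5°, f = 0.149.
Δf = 0.149 − 0.286 = -0.136, i.e. -14 pp.

-14 pp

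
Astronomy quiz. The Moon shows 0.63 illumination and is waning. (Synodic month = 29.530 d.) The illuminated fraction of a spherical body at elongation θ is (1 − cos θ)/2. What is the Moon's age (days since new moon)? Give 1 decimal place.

From f = (1 − cos θ)/2: cos θ = 1 − 2×0.63 = -0.260; arccos → 105.1°.
Since the Moon is past full (waning), take the reflex angle: θ = 360° − 105.1° = 254.9°.
That fraction of the synodic month is 254.9/360 × 29.530 d ≈ 20.91 d.

20.9 days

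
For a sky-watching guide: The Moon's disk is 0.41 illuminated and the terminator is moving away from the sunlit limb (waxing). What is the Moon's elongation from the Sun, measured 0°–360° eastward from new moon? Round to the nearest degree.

80°

From f = (1 − cos θ)/2: cos θ = 1 − 2×0.41 = 0.180; arccos → 79.6°.
Before full moon the principal value applies: θ = 79.6°.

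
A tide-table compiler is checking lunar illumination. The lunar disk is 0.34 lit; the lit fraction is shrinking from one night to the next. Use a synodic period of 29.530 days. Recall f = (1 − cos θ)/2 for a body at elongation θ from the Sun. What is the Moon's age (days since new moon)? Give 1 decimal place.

23.7 days

Invert f = (1 − cos θ)/2 to get cos θ = 1 − 2(0.34) = 0.320, hence θ₀ = arccos 0.320 = 71.3°.
Since the Moon is past full (waning), take the reflex angle: θ = 360° − 71.3° = 288.7°.
That fraction of the synodic month is 288.7/360 × 29.530 d ≈ 23.68 d.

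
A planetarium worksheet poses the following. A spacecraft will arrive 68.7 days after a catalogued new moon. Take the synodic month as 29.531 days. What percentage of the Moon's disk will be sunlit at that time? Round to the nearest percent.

Reduce mod P: 68.7 − 2×29.531 = 9.64 d into the current lunation.
Elongation θ = 360° × 9.64/29.531 ≈ 117.5°.
With cos θ = (-0.462), the lit fraction is (1 − (-0.462))/2 ≈ 0.731, so 73%.

73%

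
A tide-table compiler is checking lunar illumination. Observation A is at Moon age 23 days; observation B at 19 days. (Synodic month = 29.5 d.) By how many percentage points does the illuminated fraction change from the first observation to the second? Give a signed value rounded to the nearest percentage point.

First observation: θ = 360°·23/29.5 = 280.7°, so f = 0.407.
Second observation: θ = 231.9°, f = 0.809.
Δf = 0.809 − 0.407 = +0.401, i.e. +40 pp.

+40 pp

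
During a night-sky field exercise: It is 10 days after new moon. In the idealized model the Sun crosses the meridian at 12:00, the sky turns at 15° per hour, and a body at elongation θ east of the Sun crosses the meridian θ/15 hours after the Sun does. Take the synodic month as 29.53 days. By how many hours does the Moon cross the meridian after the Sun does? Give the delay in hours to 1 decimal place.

8.1 h

Elongation θ = 360° × 10/29.53 ≈ 121.9°.
Delay after the Sun = 121.9° / (15°/h) ≈ 8.13 h.
So the Moon crosses the meridian 8.13 h after the Sun.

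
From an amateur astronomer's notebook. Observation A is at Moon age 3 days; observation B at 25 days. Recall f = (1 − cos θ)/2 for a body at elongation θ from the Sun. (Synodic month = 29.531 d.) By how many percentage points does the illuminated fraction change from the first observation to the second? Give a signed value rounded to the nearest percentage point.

First observation: θ = 360°·3/29.531 = 36.6°, so f = 0.098.
Second observation: θ = 304.8°, f = 0.215.
Δf = 0.215 − 0.098 = +0.116, i.e. +12 pp.

+12 percentage points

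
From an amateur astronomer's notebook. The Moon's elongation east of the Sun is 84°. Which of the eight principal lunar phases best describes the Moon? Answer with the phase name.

84° lies in the first quarter sector of the 8-phase cycle.

first quarter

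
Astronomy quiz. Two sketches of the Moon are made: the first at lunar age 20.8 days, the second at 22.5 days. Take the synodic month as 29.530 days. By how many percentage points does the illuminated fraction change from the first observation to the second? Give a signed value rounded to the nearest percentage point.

-18 percentage points

θ₁ = 360° × 20.8/29.530 = 253.6°, f₁ = (1 − cos θ₁)/2 = 0.641.
θ₂ = 360° × 22.5/29.530 = 274.3°, f₂ = (1 − cos θ₂)/2 = 0.463.
Change = f₂ − f₁ = -0.179 → -18 percentage points.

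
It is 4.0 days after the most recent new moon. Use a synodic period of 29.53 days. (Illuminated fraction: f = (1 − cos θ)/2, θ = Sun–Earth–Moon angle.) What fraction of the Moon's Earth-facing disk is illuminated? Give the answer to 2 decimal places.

0.17

Elongation θ = 360° × 4.0/29.53 ≈ 48.8°.
cos 48.8° = 0.659, so f = (1 − 0.659)/2 = 0.170.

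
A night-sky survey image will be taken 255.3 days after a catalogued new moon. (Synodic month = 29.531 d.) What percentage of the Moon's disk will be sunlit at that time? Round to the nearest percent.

Reduce mod P: 255.3 − 8×29.531 = 19.05 d into the current lunation.
Elongation θ = 360° × 19.05/29.531 ≈ 232.3°.
Illuminated fraction = (1 − cos 232.3°)/2 = (1 − (-0.612))/2 ≈ 0.806, so 81%.

81%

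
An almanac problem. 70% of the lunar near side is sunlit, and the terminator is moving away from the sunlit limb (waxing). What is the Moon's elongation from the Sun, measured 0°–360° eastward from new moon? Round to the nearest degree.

114°

From f = (1 − cos θ)/2: cos θ = 1 − 2×0.70 = -0.400; arccos → 113.6°.
The Moon is waxing (0°–180°), so θ = 113.6° directly.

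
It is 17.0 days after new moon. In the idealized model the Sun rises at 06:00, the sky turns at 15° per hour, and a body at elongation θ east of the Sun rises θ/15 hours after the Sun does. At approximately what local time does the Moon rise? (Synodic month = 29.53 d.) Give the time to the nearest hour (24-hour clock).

Phase angle: θ = 360°·(17.0 d)/(29.53 d) = 207.2°.
At 15° of sky rotation per hour, 207.2° corresponds to a 13.82 h lag.
06:00 + 13.82 h ≈ 19:49 → 20:00 to the nearest hour.

20:00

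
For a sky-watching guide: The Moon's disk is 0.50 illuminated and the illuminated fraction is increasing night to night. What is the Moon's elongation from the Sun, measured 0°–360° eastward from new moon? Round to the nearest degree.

cos θ = 1 − 2f = 0.000, giving a principal value of 90.0°.
The Moon is waxing (0°–180°), so θ = 90.0° directly.

90°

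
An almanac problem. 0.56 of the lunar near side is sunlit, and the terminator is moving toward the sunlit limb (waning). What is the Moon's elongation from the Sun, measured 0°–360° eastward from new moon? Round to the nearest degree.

Invert f = (1 − cos θ)/2 to get cos θ = 1 − 2(0.56) = -0.120, hence θ₀ = arccos -0.120 = 96.9°.
Since the Moon is past full (waning), take the reflex angle: θ = 360° − 96.9° = 263.1°.

263°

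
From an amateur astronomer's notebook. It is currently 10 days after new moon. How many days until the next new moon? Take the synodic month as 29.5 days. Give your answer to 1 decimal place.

19.5 days

The next new moon completes the synodic month: 29.5 − 10 = 19.500 days.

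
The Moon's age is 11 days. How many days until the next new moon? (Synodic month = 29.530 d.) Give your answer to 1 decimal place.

18.5 days

The next new moon completes the synodic month: 29.530 − 11 = 18.530 days.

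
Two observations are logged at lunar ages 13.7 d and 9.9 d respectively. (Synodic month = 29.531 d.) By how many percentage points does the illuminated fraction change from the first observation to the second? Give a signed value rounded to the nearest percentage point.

First observation: θ = 360°·13.7/29.531 = 167.0°, so f = 0.987.
Second observation: θ = 120.7°, f = 0.755.
Δf = 0.755 − 0.987 = -0.232, i.e. -23 pp.

-23 pp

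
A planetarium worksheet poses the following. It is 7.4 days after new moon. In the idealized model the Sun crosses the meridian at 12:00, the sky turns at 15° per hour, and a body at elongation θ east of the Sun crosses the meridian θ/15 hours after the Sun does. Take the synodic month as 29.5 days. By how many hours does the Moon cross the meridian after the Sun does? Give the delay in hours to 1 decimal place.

6.0 h

Phase angle: θ = 360°·(7.4 d)/(29.5 d) = 90.3°.
At 15° of sky rotation per hour, 90.3° corresponds to a 6.02 h lag.
So the Moon crosses the meridian 6.02 h after the Sun.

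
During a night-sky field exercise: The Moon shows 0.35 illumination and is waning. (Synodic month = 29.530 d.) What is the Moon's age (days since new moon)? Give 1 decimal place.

From f = (1 − cos θ)/2: cos θ = 1 − 2×0.35 = 0.300; arccos → 72.5°.
Since the Moon is past full (waning), take the reflex angle: θ = 360° − 72.5° = 287.5°.
At 360°/29.530 d per day, 287.5° corresponds to 23.58 days.

23.6 days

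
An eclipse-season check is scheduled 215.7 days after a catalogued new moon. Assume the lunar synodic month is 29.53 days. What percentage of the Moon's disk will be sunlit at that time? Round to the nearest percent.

67%

Reduce mod P: 215.7 − 7×29.53 = 8.99 d into the current lunation.
The Moon has covered 8.99/29.53 of its cycle, so θ ≈ 360° × 8.99/29.53 = 109.6°.
Illuminated fraction = (1 − cos 109.6°)/2 = (1 − (-0.335))/2 ≈ 0.668, so 67%.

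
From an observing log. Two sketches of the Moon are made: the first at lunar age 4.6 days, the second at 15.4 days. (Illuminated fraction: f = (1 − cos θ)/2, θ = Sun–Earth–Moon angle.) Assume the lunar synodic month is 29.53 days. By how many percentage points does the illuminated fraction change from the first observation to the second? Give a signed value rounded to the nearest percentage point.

+77 percentage points

θ₁ = 360° × 4.6/29.53 = 56.1°, f₁ = (1 − cos θ₁)/2 = 0.221.
θ₂ = 360° × 15.4/29.53 = 187.7°, f₂ = (1 − cos θ₂)/2 = 0.995.
Change = f₂ − f₁ = +0.774 → +77 percentage points.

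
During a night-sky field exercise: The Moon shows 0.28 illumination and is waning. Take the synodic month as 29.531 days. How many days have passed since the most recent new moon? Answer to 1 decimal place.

24.3 days

From f = (1 − cos θ)/2: cos θ = 1 − 2×0.28 = 0.440; arccos → 63.9°.
Since the Moon is past full (waning), take the reflex angle: θ = 360° − 63.9° = 296.1°.
Age = 29.531 × 296.1°/360° ≈ 24.29 days.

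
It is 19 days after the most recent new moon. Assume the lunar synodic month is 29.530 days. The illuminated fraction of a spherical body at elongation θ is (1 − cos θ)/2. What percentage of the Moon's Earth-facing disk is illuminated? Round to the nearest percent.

81%

Phase angle: θ = 360°·(19 d)/(29.530 d) = 231.6°.
cos 231.6° = (-0.621), so f = (1 − (-0.621))/2 = 0.810, so 81%.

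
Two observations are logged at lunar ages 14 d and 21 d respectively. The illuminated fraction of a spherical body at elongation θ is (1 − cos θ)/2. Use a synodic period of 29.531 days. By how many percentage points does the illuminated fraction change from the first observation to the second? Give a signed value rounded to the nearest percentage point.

-37 percentage points

θ₁ = 360° × 14/29.531 = 170.7°, f₁ = (1 − cos θ₁)/2 = 0.993.
θ₂ = 360° × 21/29.531 = 256.0°, f₂ = (1 − cos θ₂)/2 = 0.621.
Change = f₂ − f₁ = -0.372 → -37 percentage points.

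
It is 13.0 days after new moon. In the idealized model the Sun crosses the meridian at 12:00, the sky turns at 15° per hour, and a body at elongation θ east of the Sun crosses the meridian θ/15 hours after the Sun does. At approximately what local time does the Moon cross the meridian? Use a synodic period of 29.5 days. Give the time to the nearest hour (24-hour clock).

23:00

The Moon has covered 13.0/29.5 of its cycle, so θ ≈ 360° × 13.0/29.5 = 158.6°.
The Moon trails the Sun by θ/15 = 158.6/15 ≈ 10.58 hours.
12:00 + 10.58 h ≈ 22:35 → 23:00 to the nearest hour.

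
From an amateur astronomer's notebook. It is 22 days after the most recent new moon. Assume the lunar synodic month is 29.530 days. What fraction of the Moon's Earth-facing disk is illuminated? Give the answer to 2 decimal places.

Phase angle: θ = 360°·(22 d)/(29.530 d) = 268.2°.
With cos θ = (-0.031), the lit fraction is (1 − (-0.031))/2 ≈ 0.516.

0.52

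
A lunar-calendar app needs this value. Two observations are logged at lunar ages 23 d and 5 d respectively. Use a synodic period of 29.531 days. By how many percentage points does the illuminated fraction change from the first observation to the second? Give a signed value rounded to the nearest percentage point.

-15 pp

First observation: θ = 360°·23/29.531 = 280.4°, so f = 0.410.
Second observation: θ = 61.0°, f = 0.257.
Δf = 0.257 − 0.410 = -0.153, i.e. -15 pp.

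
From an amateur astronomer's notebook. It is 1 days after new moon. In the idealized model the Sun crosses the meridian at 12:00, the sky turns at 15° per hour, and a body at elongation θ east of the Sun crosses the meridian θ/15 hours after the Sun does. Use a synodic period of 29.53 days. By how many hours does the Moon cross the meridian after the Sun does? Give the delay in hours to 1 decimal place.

Phase angle: θ = 360°·(1 d)/(29.53 d) = 12.2°.
At 15° of sky rotation per hour, 12.2° corresponds to a 0.81 h lag.
So the Moon crosses the meridian 0.81 h after the Sun.

0.8 h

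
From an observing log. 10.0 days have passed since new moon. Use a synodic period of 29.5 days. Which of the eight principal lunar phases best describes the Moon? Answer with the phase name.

θ ≈ 360° × 10.0/29.5 = 122°, which falls in the waxing gibbous sector.

waxing gibbous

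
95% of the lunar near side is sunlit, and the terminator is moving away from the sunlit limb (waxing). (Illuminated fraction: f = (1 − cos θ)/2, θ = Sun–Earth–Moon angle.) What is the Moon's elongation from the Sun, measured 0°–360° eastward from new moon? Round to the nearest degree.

154°

cos θ = 1 − 2f = -0.900, giving a principal value of 154.2°.
Before full moon the principal value applies: θ = 154.2°.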